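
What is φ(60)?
16

60 = 2^2 × 3 × 5
φ(n) = n × ∏(1 - 1/p) for each prime p dividing n
φ(60) = 60 × (1 - 1/2) × (1 - 1/3) × (1 - 1/5) = 16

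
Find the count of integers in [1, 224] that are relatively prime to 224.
96

224 = 2^5 × 7
φ(n) = n × ∏(1 - 1/p) for each prime p dividing n
φ(224) = 224 × (1 - 1/2) × (1 - 1/7) = 96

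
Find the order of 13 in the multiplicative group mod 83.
82

83 is prime, so ord(13) divides φ(83) = 82.
Divisors of 82: 1, 2, 41, 82.
Repeated squaring: 13^1 ≡ 13, 13^2 ≡ 3, 13^4 ≡ 9, 13^8 ≡ 81, 13^16 ≡ 4, 13^32 ≡ 16, 13^64 ≡ 7 (mod 83).
Test 13^d mod 83 for each divisor d in increasing order:
13^1 ≡ 13
13^2 ≡ 3
13^41 = 13^32·13^8·13^1 ≡ 82
13^82 = 13^64·13^16·13^2 ≡ 1  ← first divisor giving 1
The order is 82.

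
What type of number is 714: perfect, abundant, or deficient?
abundant

Proper divisors of 714: sum = 1 + 2 + 3 + 6 + 7 + 14 + 17 + 21 + 34 + 42 + 51 + 102 + 119 + 238 + 357 = 1014
Since 1014 > 714, 714 is abundant.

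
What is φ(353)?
352

353 = 353
φ(n) = n × ∏(1 - 1/p) for each prime p dividing n
φ(353) = 353 × (1 - 1/353) = 352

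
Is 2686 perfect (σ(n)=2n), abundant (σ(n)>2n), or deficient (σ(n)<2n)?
deficient

Proper divisors of 2686: sum = 1 + 2 + 17 + 34 + 79 + 158 + 1343 = 1634
Since 1634 < 2686, 2686 is deficient.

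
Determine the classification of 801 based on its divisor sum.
deficient

Proper divisors of 801: sum = 1 + 3 + 9 + 89 + 267 = 369
Since 369 < 801, 801 is deficient.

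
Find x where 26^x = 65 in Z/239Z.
89

Baby-step giant-step with step n = ⌈√239⌉ = 16.
Baby steps 26^j mod 239 (j:value) for j=0..15: 0:1, 1:26, 2:198, 3:129, 4:8, 5:208, 6:150, 7:76, 8:64, 9:230, 10:5, 11:130, 12:34, 13:167, 14:40, 15:84.
Giant-step multiplier: 26^(-16) ≡ 26^(238-16) = 26^222 ≡ 29 (mod 239).
Giant steps γ_i = 65·29^i mod 239: γ_0=65, γ_1=212, γ_2=173, γ_3=237, γ_4=181, γ_5=230 (in table at j=9).
x = i·n + j = 5·16 + 9 = 89.
Check: 26^89 ≡ 65 (mod 239).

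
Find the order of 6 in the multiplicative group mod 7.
2

7 is prime, so ord(6) divides φ(7) = 6.
Divisors of 6: 1, 2, 3, 6.
Repeated squaring: 6^1 ≡ 6, 6^2 ≡ 1, 6^4 ≡ 1 (mod 7).
Test 6^d mod 7 for each divisor d in increasing order:
6^1 ≡ 6
6^2 ≡ 1  ← first divisor giving 1
The order is 2.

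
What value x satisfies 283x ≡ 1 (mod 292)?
227

gcd(283, 292) = 1, so the inverse exists.
Extended Euclidean algorithm on (292, 283):
292 = 1 × 283 + 9  ⟹  9 = (1)·292 + (-1)·283
283 = 31 × 9 + 4  ⟹  4 = (-31)·292 + (32)·283
9 = 2 × 4 + 1  ⟹  1 = (63)·292 + (-65)·283
So (-65)·283 ≡ 1 (mod 292), i.e. 283^(-1) ≡ -65 ≡ 227 (mod 292).
Check: 283 × 227 = 64241 ≡ 1 (mod 292)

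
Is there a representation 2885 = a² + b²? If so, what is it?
22² + 49² (a=22, b=49)

Factorization: 2885 = 5 × 577
By Fermat: n is sum of two squares iff every prime p ≡ 3 (mod 4) appears to even power.
All primes ≡ 3 (mod 4) appear to even power.
Search a = 0, 1, 2, … for 2885 - a² a perfect square: first hit at a = 22: 2885 - 484 = 2401 = 49².
2885 = 22² + 49² = 484 + 2401 ✓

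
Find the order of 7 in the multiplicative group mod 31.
15

31 is prime, so ord(7) divides φ(31) = 30.
Divisors of 30: 1, 2, 3, 5, 6, 10, 15, 30.
Repeated squaring: 7^1 ≡ 7, 7^2 ≡ 18, 7^4 ≡ 14, 7^8 ≡ 10, 7^16 ≡ 7 (mod 31).
Test 7^d mod 31 for each divisor d in increasing order:
7^1 ≡ 7
7^2 ≡ 18
7^3 = 7^2·7^1 ≡ 2
7^5 = 7^4·7^1 ≡ 5
7^6 = 7^4·7^2 ≡ 4
7^10 = 7^8·7^2 ≡ 25
7^15 = 7^8·7^4·7^2·7^1 ≡ 1  ← first divisor giving 1
The order is 15.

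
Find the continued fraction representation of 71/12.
[5; 1, 11]

Euclidean algorithm steps:
71 = 5 × 12 + 11
12 = 1 × 11 + 1
11 = 11 × 1 + 0
Continued fraction: [5; 1, 11]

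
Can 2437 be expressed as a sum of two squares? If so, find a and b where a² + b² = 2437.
6² + 49² (a=6, b=49)

Factorization: 2437 = 2437
By Fermat: n is sum of two squares iff every prime p ≡ 3 (mod 4) appears to even power.
All primes ≡ 3 (mod 4) appear to even power.
Search a = 0, 1, 2, … for 2437 - a² a perfect square: first hit at a = 6: 2437 - 36 = 2401 = 49².
2437 = 6² + 49² = 36 + 2401 ✓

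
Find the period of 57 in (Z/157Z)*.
78

157 is prime, so ord(57) divides φ(157) = 156.
Divisors of 156: 1, 2, 3, 4, 6, 12, 13, 26, 39, 52, 78, 156.
Repeated squaring: 57^1 ≡ 57, 57^2 ≡ 109, 57^4 ≡ 106, 57^8 ≡ 89, 57^16 ≡ 71, 57^32 ≡ 17, 57^64 ≡ 132, 57^128 ≡ 154 (mod 157).
Test 57^d mod 157 for each divisor d in increasing order:
57^1 ≡ 57
57^2 ≡ 109
57^3 = 57^2·57^1 ≡ 90
57^4 ≡ 106
57^6 = 57^4·57^2 ≡ 93
57^12 = 57^8·57^4 ≡ 14
57^13 = 57^8·57^4·57^1 ≡ 13
57^26 = 57^16·57^8·57^2 ≡ 12
57^39 = 57^32·57^4·57^2·57^1 ≡ 156
57^52 = 57^32·57^16·57^4 ≡ 144
57^78 = 57^64·57^8·57^4·57^2 ≡ 1  ← first divisor giving 1
The order is 78.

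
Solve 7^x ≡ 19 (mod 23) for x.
17

Baby-step giant-step with step n = ⌈√23⌉ = 5.
Baby steps 7^j mod 23 (j:value) for j=0..4: 0:1, 1:7, 2:3, 3:21, 4:9.
Giant-step multiplier: 7^(-5) ≡ 7^(22-5) = 7^17 ≡ 19 (mod 23).
Giant steps γ_i = 19·19^i mod 23: γ_0=19, γ_1=16, γ_2=5, γ_3=3 (in table at j=2).
x = i·n + j = 3·5 + 2 = 17.
Check: 7^17 ≡ 19 (mod 23).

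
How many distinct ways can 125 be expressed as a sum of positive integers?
3163127352

p(n) counts ways to write n as a sum of positive integers (order ignored).
Euler's pentagonal recurrence: p(k) = p(k-1) + p(k-2) - p(k-5) - p(k-7) + p(k-12) + p(k-15) - ... (offsets j(3j∓1)/2, signs ++--, p(0)=1, p(<0)=0).
DP table for k = 0..124: p(0)=1, p(1)=1, p(2)=2, p(3)=3, p(4)=5, p(5)=7, p(6)=11, p(7)=15, p(8)=22, p(9)=30, p(10)=42, p(11)=56, p(12)=77, p(13)=101, p(14)=135, p(15)=176, p(16)=231, p(17)=297, p(18)=385, p(19)=490, p(20)=627, p(21)=792, p(22)=1002, p(23)=1255, p(24)=1575, p(25)=1958, p(26)=2436, p(27)=3010, p(28)=3718, p(29)=4565, p(30)=5604, p(31)=6842, p(32)=8349, p(33)=10143, p(34)=12310, p(35)=14883, p(36)=17977, p(37)=21637, p(38)=26015, p(39)=31185, p(40)=37338, p(41)=44583, p(42)=53174, p(43)=63261, p(44)=75175, p(45)=89134, p(46)=105558, p(47)=124754, p(48)=147273, p(49)=173525, p(50)=204226, p(51)=239943, p(52)=281589, p(53)=329931, p(54)=386155, p(55)=451276, p(56)=526823, p(57)=614154, p(58)=715220, p(59)=831820, p(60)=966467, p(61)=1121505, p(62)=1300156, p(63)=1505499, p(64)=1741630, p(65)=2012558, p(66)=2323520, p(67)=2679689, p(68)=3087735, p(69)=3554345, p(70)=4087968, p(71)=4697205, p(72)=5392783, p(73)=6185689, p(74)=7089500, p(75)=8118264, p(76)=9289091, p(77)=10619863, p(78)=12132164, p(79)=13848650, p(80)=15796476, p(81)=18004327, p(82)=20506255, p(83)=23338469, p(84)=26543660, p(85)=30167357, p(86)=34262962, p(87)=38887673, p(88)=44108109, p(89)=49995925, p(90)=56634173, p(91)=64112359, p(92)=72533807, p(93)=82010177, p(94)=92669720, p(95)=104651419, p(96)=118114304, p(97)=133230930, p(98)=150198136, p(99)=169229875, p(100)=190569292, p(101)=214481126, p(102)=241265379, p(103)=271248950, p(104)=304801365, p(105)=342325709, p(106)=384276336, p(107)=431149389, p(108)=483502844, p(109)=541946240, p(110)=607163746, p(111)=679903203, p(112)=761002156, p(113)=851376628, p(114)=952050665, p(115)=1064144451, p(116)=1188908248, p(117)=1327710076, p(118)=1482074143, p(119)=1653668665, p(120)=1844349560, p(121)=2056148051, p(122)=2291320912, p(123)=2552338241, p(124)=2841940500.
Final step: p(125) = p(124) + p(123) - p(120) - p(118) + p(113) + p(110) - p(103) - p(99) + p(90) + p(85) - p(74) - p(68) + p(55) + p(48) - p(33) - p(25) + p(8)
= 2841940500 + 2552338241 - 1844349560 - 1482074143 + 851376628 + 607163746 - 271248950 - 169229875 + 56634173 + 30167357 - 7089500 - 3087735 + 451276 + 147273 - 10143 - 1958 + 22
= 3163127352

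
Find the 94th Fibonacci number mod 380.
307

Matrix identity: Q^n = [[F_(n+1), F_n], [F_n, F_(n-1)]] with Q = [[1,1],[1,0]].
n = 94 = 1011110₂. Square-and-multiply, entries mod 380:
Q^1 = [[1,1],[1,0]]
Q^2 = (Q^1)² = [[2,1],[1,1]]
Q^5 = (Q^2)²·Q = [[8,5],[5,3]]
Q^11 = (Q^5)²·Q = [[144,89],[89,55]]
Q^23 = (Q^11)²·Q = [[8,157],[157,231]]
Q^47 = (Q^23)²·Q = [[296,13],[13,283]]
Q^94 = (Q^47)² = [[5,307],[307,78]]
F_94 mod 380 = Q^94[0][1] = 307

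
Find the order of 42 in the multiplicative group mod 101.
100

101 is prime, so ord(42) divides φ(101) = 100.
Divisors of 100: 1, 2, 4, 5, 10, 20, 25, 50, 100.
Repeated squaring: 42^1 ≡ 42, 42^2 ≡ 47, 42^4 ≡ 88, 42^8 ≡ 68, 42^16 ≡ 79, 42^32 ≡ 80, 42^64 ≡ 37 (mod 101).
Test 42^d mod 101 for each divisor d in increasing order:
42^1 ≡ 42
42^2 ≡ 47
42^4 ≡ 88
42^5 = 42^4·42^1 ≡ 60
42^10 = 42^8·42^2 ≡ 65
42^20 = 42^16·42^4 ≡ 84
42^25 = 42^16·42^8·42^1 ≡ 91
42^50 = 42^32·42^16·42^2 ≡ 100
42^100 = 42^64·42^32·42^4 ≡ 1  ← first divisor giving 1
The order is 100.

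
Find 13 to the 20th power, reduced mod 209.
188

Repeated squaring. Binary of 20 = 10100.
13^1 ≡ 13 (mod 209); 13^2 ≡ 169 (mod 209); 13^4 ≡ 137 (mod 209); 13^8 ≡ 168 (mod 209); 13^16 ≡ 9 (mod 209)
13^20 = 13^4 × 13^16 ≡ 188 (mod 209)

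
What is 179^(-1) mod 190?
69

gcd(179, 190) = 1, so the inverse exists.
Extended Euclidean algorithm on (190, 179):
190 = 1 × 179 + 11  ⟹  11 = (1)·190 + (-1)·179
179 = 16 × 11 + 3  ⟹  3 = (-16)·190 + (17)·179
11 = 3 × 3 + 2  ⟹  2 = (49)·190 + (-52)·179
3 = 1 × 2 + 1  ⟹  1 = (-65)·190 + (69)·179
So (69)·179 ≡ 1 (mod 190), i.e. 179^(-1) ≡ 69 (mod 190).
Check: 179 × 69 = 12351 ≡ 1 (mod 190)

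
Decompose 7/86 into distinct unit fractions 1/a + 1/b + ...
1/13 + 1/224 + 1/125216

Greedy algorithm:
7/86: ceiling(86/7) = 13, use 1/13
5/1118: ceiling(1118/5) = 224, use 1/224
1/125216: ceiling(125216/1) = 125216, use 1/125216
Result: 7/86 = 1/13 + 1/224 + 1/125216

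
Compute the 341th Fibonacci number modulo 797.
796

Matrix identity: Q^n = [[F_(n+1), F_n], [F_n, F_(n-1)]] with Q = [[1,1],[1,0]].
n = 341 = 101010101₂. Square-and-multiply, entries mod 797:
Q^1 = [[1,1],[1,0]]
Q^2 = (Q^1)² = [[2,1],[1,1]]
Q^5 = (Q^2)²·Q = [[8,5],[5,3]]
Q^10 = (Q^5)² = [[89,55],[55,34]]
Q^21 = (Q^10)²·Q = [[177,585],[585,389]]
Q^42 = (Q^21)² = [[558,355],[355,203]]
Q^85 = (Q^42)²·Q = [[605,633],[633,769]]
Q^170 = (Q^85)² = [[0,215],[215,582]]
Q^341 = (Q^170)²·Q = [[0,796],[796,1]]
F_341 mod 797 = Q^341[0][1] = 796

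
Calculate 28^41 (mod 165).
28

Repeated squaring. Binary of 41 = 101001.
28^1 ≡ 28 (mod 165); 28^2 ≡ 124 (mod 165); 28^4 ≡ 31 (mod 165); 28^8 ≡ 136 (mod 165); 28^16 ≡ 16 (mod 165); 28^32 ≡ 91 (mod 165)
28^41 = 28^1 × 28^8 × 28^32 ≡ 28 (mod 165)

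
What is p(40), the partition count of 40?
37338

p(n) counts ways to write n as a sum of positive integers (order ignored).
Euler's pentagonal recurrence: p(k) = p(k-1) + p(k-2) - p(k-5) - p(k-7) + p(k-12) + p(k-15) - ... (offsets j(3j∓1)/2, signs ++--, p(0)=1, p(<0)=0).
DP table for k = 0..39: p(0)=1, p(1)=1, p(2)=2, p(3)=3, p(4)=5, p(5)=7, p(6)=11, p(7)=15, p(8)=22, p(9)=30, p(10)=42, p(11)=56, p(12)=77, p(13)=101, p(14)=135, p(15)=176, p(16)=231, p(17)=297, p(18)=385, p(19)=490, p(20)=627, p(21)=792, p(22)=1002, p(23)=1255, p(24)=1575, p(25)=1958, p(26)=2436, p(27)=3010, p(28)=3718, p(29)=4565, p(30)=5604, p(31)=6842, p(32)=8349, p(33)=10143, p(34)=12310, p(35)=14883, p(36)=17977, p(37)=21637, p(38)=26015, p(39)=31185.
Final step: p(40) = p(39) + p(38) - p(35) - p(33) + p(28) + p(25) - p(18) - p(14) + p(5) + p(0)
= 31185 + 26015 - 14883 - 10143 + 3718 + 1958 - 385 - 135 + 7 + 1
= 37338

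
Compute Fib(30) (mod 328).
232

Matrix identity: Q^n = [[F_(n+1), F_n], [F_n, F_(n-1)]] with Q = [[1,1],[1,0]].
n = 30 = 11110₂. Square-and-multiply, entries mod 328:
Q^1 = [[1,1],[1,0]]
Q^3 = (Q^1)²·Q = [[3,2],[2,1]]
Q^7 = (Q^3)²·Q = [[21,13],[13,8]]
Q^15 = (Q^7)²·Q = [[3,282],[282,49]]
Q^30 = (Q^15)² = [[157,232],[232,253]]
F_30 mod 328 = Q^30[0][1] = 232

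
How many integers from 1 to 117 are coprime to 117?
72

117 = 3^2 × 13
φ(n) = n × ∏(1 - 1/p) for each prime p dividing n
φ(117) = 117 × (1 - 1/3) × (1 - 1/13) = 72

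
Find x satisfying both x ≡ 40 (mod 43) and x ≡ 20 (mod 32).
212

Using Chinese Remainder Theorem:
M = 43 × 32 = 1376
M1 = 32, M2 = 43
y1 = 32^(-1) mod 43 = 39
y2 = 43^(-1) mod 32 = 3
x = (40×32×39 + 20×43×3) mod 1376 = 212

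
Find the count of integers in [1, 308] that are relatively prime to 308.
120

308 = 2^2 × 7 × 11
φ(n) = n × ∏(1 - 1/p) for each prime p dividing n
φ(308) = 308 × (1 - 1/2) × (1 - 1/7) × (1 - 1/11) = 120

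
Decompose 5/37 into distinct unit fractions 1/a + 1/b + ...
1/8 + 1/99 + 1/29304

Greedy algorithm:
5/37: ceiling(37/5) = 8, use 1/8
3/296: ceiling(296/3) = 99, use 1/99
1/29304: ceiling(29304/1) = 29304, use 1/29304
Result: 5/37 = 1/8 + 1/99 + 1/29304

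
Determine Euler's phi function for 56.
24

56 = 2^3 × 7
φ(n) = n × ∏(1 - 1/p) for each prime p dividing n
φ(56) = 56 × (1 - 1/2) × (1 - 1/7) = 24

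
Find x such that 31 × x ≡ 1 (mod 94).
91

gcd(31, 94) = 1, so the inverse exists.
Extended Euclidean algorithm on (94, 31):
94 = 3 × 31 + 1  ⟹  1 = (1)·94 + (-3)·31
So (-3)·31 ≡ 1 (mod 94), i.e. 31^(-1) ≡ -3 ≡ 91 (mod 94).
Check: 31 × 91 = 2821 ≡ 1 (mod 94)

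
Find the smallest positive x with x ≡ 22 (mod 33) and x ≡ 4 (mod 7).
88

Using Chinese Remainder Theorem:
M = 33 × 7 = 231
M1 = 7, M2 = 33
y1 = 7^(-1) mod 33 = 19
y2 = 33^(-1) mod 7 = 3
x = (22×7×19 + 4×33×3) mod 231 = 88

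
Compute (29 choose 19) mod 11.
0

Using Lucas' theorem:
Write n=29 and k=19 in base 11:
n in base 11: [2, 7]
k in base 11: [1, 8]
C(29,19) mod 11 = ∏ C(n_i, k_i) mod 11
Digit binomials (mod 11): C(2,1) = 2; C(7,8) = 0 (k_i > n_i)
Product: 2 × 0 = 0 ≡ 0 (mod 11)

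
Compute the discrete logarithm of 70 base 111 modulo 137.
25

Baby-step giant-step with step n = ⌈√137⌉ = 12.
Baby steps 111^j mod 137 (j:value) for j=0..11: 0:1, 1:111, 2:128, 3:97, 4:81, 5:86, 6:93, 7:48, 8:122, 9:116, 10:135, 11:52.
Giant-step multiplier: 111^(-12) ≡ 111^(136-12) = 111^124 ≡ 99 (mod 137).
Giant steps γ_i = 70·99^i mod 137: γ_0=70, γ_1=80, γ_2=111 (in table at j=1).
x = i·n + j = 2·12 + 1 = 25.
Check: 111^25 ≡ 70 (mod 137).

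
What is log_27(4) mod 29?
2

Baby-step giant-step with step n = ⌈√29⌉ = 6.
Baby steps 27^j mod 29 (j:value) for j=0..5: 0:1, 1:27, 2:4, 3:21, 4:16, 5:26.
h = 4 is already in the table at j=2, so x = 2.
Check: 27^2 ≡ 4 (mod 29).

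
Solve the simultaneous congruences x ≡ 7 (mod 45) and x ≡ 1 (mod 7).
232

Using Chinese Remainder Theorem:
M = 45 × 7 = 315
M1 = 7, M2 = 45
y1 = 7^(-1) mod 45 = 13
y2 = 45^(-1) mod 7 = 5
x = (7×7×13 + 1×45×5) mod 315 = 232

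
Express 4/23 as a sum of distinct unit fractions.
1/6 + 1/138

Greedy algorithm:
4/23: ceiling(23/4) = 6, use 1/6
1/138: ceiling(138/1) = 138, use 1/138
Result: 4/23 = 1/6 + 1/138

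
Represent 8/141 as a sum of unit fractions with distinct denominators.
1/18 + 1/846

Greedy algorithm:
8/141: ceiling(141/8) = 18, use 1/18
1/846: ceiling(846/1) = 846, use 1/846
Result: 8/141 = 1/18 + 1/846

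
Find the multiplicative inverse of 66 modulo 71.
14

gcd(66, 71) = 1, so the inverse exists.
Extended Euclidean algorithm on (71, 66):
71 = 1 × 66 + 5  ⟹  5 = (1)·71 + (-1)·66
66 = 13 × 5 + 1  ⟹  1 = (-13)·71 + (14)·66
So (14)·66 ≡ 1 (mod 71), i.e. 66^(-1) ≡ 14 (mod 71).
Check: 66 × 14 = 924 ≡ 1 (mod 71)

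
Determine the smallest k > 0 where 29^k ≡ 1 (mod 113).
112

113 is prime, so ord(29) divides φ(113) = 112.
Divisors of 112: 1, 2, 4, 7, 8, 14, 16, 28, 56, 112.
Repeated squaring: 29^1 ≡ 29, 29^2 ≡ 50, 29^4 ≡ 14, 29^8 ≡ 83, 29^16 ≡ 109, 29^32 ≡ 16, 29^64 ≡ 30 (mod 113).
Test 29^d mod 113 for each divisor d in increasing order:
29^1 ≡ 29
29^2 ≡ 50
29^4 ≡ 14
29^7 = 29^4·29^2·29^1 ≡ 73
29^8 ≡ 83
29^14 = 29^8·29^4·29^2 ≡ 18
29^16 ≡ 109
29^28 = 29^16·29^8·29^4 ≡ 98
29^56 = 29^32·29^16·29^8 ≡ 112
29^112 = 29^64·29^32·29^16 ≡ 1  ← first divisor giving 1
The order is 112.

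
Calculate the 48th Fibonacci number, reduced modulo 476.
280

Matrix identity: Q^n = [[F_(n+1), F_n], [F_n, F_(n-1)]] with Q = [[1,1],[1,0]].
n = 48 = 110000₂. Square-and-multiply, entries mod 476:
Q^1 = [[1,1],[1,0]]
Q^3 = (Q^1)²·Q = [[3,2],[2,1]]
Q^6 = (Q^3)² = [[13,8],[8,5]]
Q^12 = (Q^6)² = [[233,144],[144,89]]
Q^24 = (Q^12)² = [[293,196],[196,97]]
Q^48 = (Q^24)² = [[29,280],[280,225]]
F_48 mod 476 = Q^48[0][1] = 280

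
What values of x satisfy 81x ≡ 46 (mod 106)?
x ≡ 66 (mod 106)

gcd(81, 106) = 1, which divides 46, so solutions exist.
Find 81^(-1) mod 106 by the extended Euclidean algorithm:
106 = 1 × 81 + 25  ⟹  25 = (1)·106 + (-1)·81
81 = 3 × 25 + 6  ⟹  6 = (-3)·106 + (4)·81
25 = 4 × 6 + 1  ⟹  1 = (13)·106 + (-17)·81
So (-17)·81 ≡ 1 (mod 106), i.e. 81^(-1) ≡ -17 ≡ 89 (mod 106).
x ≡ 89 × 46 = 4094 ≡ 66 (mod 106).
Check: 81 × 66 = 5346 ≡ 46 (mod 106).
Unique solution: x ≡ 66 (mod 106)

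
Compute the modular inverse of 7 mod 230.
33

gcd(7, 230) = 1, so the inverse exists.
Extended Euclidean algorithm on (230, 7):
230 = 32 × 7 + 6  ⟹  6 = (1)·230 + (-32)·7
7 = 1 × 6 + 1  ⟹  1 = (-1)·230 + (33)·7
So (33)·7 ≡ 1 (mod 230), i.e. 7^(-1) ≡ 33 (mod 230).
Check: 7 × 33 = 231 ≡ 1 (mod 230)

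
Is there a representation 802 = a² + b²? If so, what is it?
19² + 21² (a=19, b=21)

Factorization: 802 = 2 × 401
By Fermat: n is sum of two squares iff every prime p ≡ 3 (mod 4) appears to even power.
All primes ≡ 3 (mod 4) appear to even power.
Search a = 0, 1, 2, … for 802 - a² a perfect square: first hit at a = 19: 802 - 361 = 441 = 21².
802 = 19² + 21² = 361 + 441 ✓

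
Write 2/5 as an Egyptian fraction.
1/3 + 1/15

Greedy algorithm:
2/5: ceiling(5/2) = 3, use 1/3
1/15: ceiling(15/1) = 15, use 1/15
Result: 2/5 = 1/3 + 1/15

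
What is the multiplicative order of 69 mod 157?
156

157 is prime, so ord(69) divides φ(157) = 156.
Divisors of 156: 1, 2, 3, 4, 6, 12, 13, 26, 39, 52, 78, 156.
Repeated squaring: 69^1 ≡ 69, 69^2 ≡ 51, 69^4 ≡ 89, 69^8 ≡ 71, 69^16 ≡ 17, 69^32 ≡ 132, 69^64 ≡ 154, 69^128 ≡ 9 (mod 157).
Test 69^d mod 157 for each divisor d in increasing order:
69^1 ≡ 69
69^2 ≡ 51
69^3 = 69^2·69^1 ≡ 65
69^4 ≡ 89
69^6 = 69^4·69^2 ≡ 143
69^12 = 69^8·69^4 ≡ 39
69^13 = 69^8·69^4·69^1 ≡ 22
69^26 = 69^16·69^8·69^2 ≡ 13
69^39 = 69^32·69^4·69^2·69^1 ≡ 129
69^52 = 69^32·69^16·69^4 ≡ 12
69^78 = 69^64·69^8·69^4·69^2 ≡ 156
69^156 = 69^128·69^16·69^8·69^4 ≡ 1  ← first divisor giving 1
The order is 156.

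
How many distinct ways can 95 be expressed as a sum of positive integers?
104651419

p(n) counts ways to write n as a sum of positive integers (order ignored).
Euler's pentagonal recurrence: p(k) = p(k-1) + p(k-2) - p(k-5) - p(k-7) + p(k-12) + p(k-15) - ... (offsets j(3j∓1)/2, signs ++--, p(0)=1, p(<0)=0).
DP table for k = 0..94: p(0)=1, p(1)=1, p(2)=2, p(3)=3, p(4)=5, p(5)=7, p(6)=11, p(7)=15, p(8)=22, p(9)=30, p(10)=42, p(11)=56, p(12)=77, p(13)=101, p(14)=135, p(15)=176, p(16)=231, p(17)=297, p(18)=385, p(19)=490, p(20)=627, p(21)=792, p(22)=1002, p(23)=1255, p(24)=1575, p(25)=1958, p(26)=2436, p(27)=3010, p(28)=3718, p(29)=4565, p(30)=5604, p(31)=6842, p(32)=8349, p(33)=10143, p(34)=12310, p(35)=14883, p(36)=17977, p(37)=21637, p(38)=26015, p(39)=31185, p(40)=37338, p(41)=44583, p(42)=53174, p(43)=63261, p(44)=75175, p(45)=89134, p(46)=105558, p(47)=124754, p(48)=147273, p(49)=173525, p(50)=204226, p(51)=239943, p(52)=281589, p(53)=329931, p(54)=386155, p(55)=451276, p(56)=526823, p(57)=614154, p(58)=715220, p(59)=831820, p(60)=966467, p(61)=1121505, p(62)=1300156, p(63)=1505499, p(64)=1741630, p(65)=2012558, p(66)=2323520, p(67)=2679689, p(68)=3087735, p(69)=3554345, p(70)=4087968, p(71)=4697205, p(72)=5392783, p(73)=6185689, p(74)=7089500, p(75)=8118264, p(76)=9289091, p(77)=10619863, p(78)=12132164, p(79)=13848650, p(80)=15796476, p(81)=18004327, p(82)=20506255, p(83)=23338469, p(84)=26543660, p(85)=30167357, p(86)=34262962, p(87)=38887673, p(88)=44108109, p(89)=49995925, p(90)=56634173, p(91)=64112359, p(92)=72533807, p(93)=82010177, p(94)=92669720.
Final step: p(95) = p(94) + p(93) - p(90) - p(88) + p(83) + p(80) - p(73) - p(69) + p(60) + p(55) - p(44) - p(38) + p(25) + p(18) - p(3)
= 92669720 + 82010177 - 56634173 - 44108109 + 23338469 + 15796476 - 6185689 - 3554345 + 966467 + 451276 - 75175 - 26015 + 1958 + 385 - 3
= 104651419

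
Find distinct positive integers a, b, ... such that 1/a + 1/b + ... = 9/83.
1/10 + 1/119 + 1/32924 + 1/1625951740

Greedy algorithm:
9/83: ceiling(83/9) = 10, use 1/10
7/830: ceiling(830/7) = 119, use 1/119
3/98770: ceiling(98770/3) = 32924, use 1/32924
1/1625951740: ceiling(1625951740/1) = 1625951740, use 1/1625951740
Result: 9/83 = 1/10 + 1/119 + 1/32924 + 1/1625951740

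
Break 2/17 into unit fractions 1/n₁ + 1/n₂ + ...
1/9 + 1/153

Greedy algorithm:
2/17: ceiling(17/2) = 9, use 1/9
1/153: ceiling(153/1) = 153, use 1/153
Result: 2/17 = 1/9 + 1/153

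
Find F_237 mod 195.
77

Matrix identity: Q^n = [[F_(n+1), F_n], [F_n, F_(n-1)]] with Q = [[1,1],[1,0]].
n = 237 = 11101101₂. Square-and-multiply, entries mod 195:
Q^1 = [[1,1],[1,0]]
Q^3 = (Q^1)²·Q = [[3,2],[2,1]]
Q^7 = (Q^3)²·Q = [[21,13],[13,8]]
Q^14 = (Q^7)² = [[25,182],[182,38]]
Q^29 = (Q^14)²·Q = [[170,14],[14,156]]
Q^59 = (Q^29)²·Q = [[120,41],[41,79]]
Q^118 = (Q^59)² = [[91,164],[164,122]]
Q^237 = (Q^118)²·Q = [[104,77],[77,27]]
F_237 mod 195 = Q^237[0][1] = 77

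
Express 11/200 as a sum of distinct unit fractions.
1/19 + 1/423 + 1/229629 + 1/123035218200

Greedy algorithm:
11/200: ceiling(200/11) = 19, use 1/19
9/3800: ceiling(3800/9) = 423, use 1/423
7/1607400: ceiling(1607400/7) = 229629, use 1/229629
1/123035218200: ceiling(123035218200/1) = 123035218200, use 1/123035218200
Result: 11/200 = 1/19 + 1/423 + 1/229629 + 1/123035218200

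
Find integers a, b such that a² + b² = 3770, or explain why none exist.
7² + 61² (a=7, b=61)

Factorization: 3770 = 2 × 5 × 13 × 29
By Fermat: n is sum of two squares iff every prime p ≡ 3 (mod 4) appears to even power.
All primes ≡ 3 (mod 4) appear to even power.
Search a = 0, 1, 2, … for 3770 - a² a perfect square: first hit at a = 7: 3770 - 49 = 3721 = 61².
3770 = 7² + 61² = 49 + 3721 ✓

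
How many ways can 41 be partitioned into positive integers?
44583

p(n) counts ways to write n as a sum of positive integers (order ignored).
Euler's pentagonal recurrence: p(k) = p(k-1) + p(k-2) - p(k-5) - p(k-7) + p(k-12) + p(k-15) - ... (offsets j(3j∓1)/2, signs ++--, p(0)=1, p(<0)=0).
DP table for k = 0..40: p(0)=1, p(1)=1, p(2)=2, p(3)=3, p(4)=5, p(5)=7, p(6)=11, p(7)=15, p(8)=22, p(9)=30, p(10)=42, p(11)=56, p(12)=77, p(13)=101, p(14)=135, p(15)=176, p(16)=231, p(17)=297, p(18)=385, p(19)=490, p(20)=627, p(21)=792, p(22)=1002, p(23)=1255, p(24)=1575, p(25)=1958, p(26)=2436, p(27)=3010, p(28)=3718, p(29)=4565, p(30)=5604, p(31)=6842, p(32)=8349, p(33)=10143, p(34)=12310, p(35)=14883, p(36)=17977, p(37)=21637, p(38)=26015, p(39)=31185, p(40)=37338.
Final step: p(41) = p(40) + p(39) - p(36) - p(34) + p(29) + p(26) - p(19) - p(15) + p(6) + p(1)
= 37338 + 31185 - 17977 - 12310 + 4565 + 2436 - 490 - 176 + 11 + 1
= 44583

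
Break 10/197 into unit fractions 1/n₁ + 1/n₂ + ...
1/20 + 1/1314 + 1/2588580

Greedy algorithm:
10/197: ceiling(197/10) = 20, use 1/20
3/3940: ceiling(3940/3) = 1314, use 1/1314
1/2588580: ceiling(2588580/1) = 2588580, use 1/2588580
Result: 10/197 = 1/20 + 1/1314 + 1/2588580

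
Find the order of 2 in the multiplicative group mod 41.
20

41 is prime, so ord(2) divides φ(41) = 40.
Divisors of 40: 1, 2, 4, 5, 8, 10, 20, 40.
Repeated squaring: 2^1 ≡ 2, 2^2 ≡ 4, 2^4 ≡ 16, 2^8 ≡ 10, 2^16 ≡ 18, 2^32 ≡ 37 (mod 41).
Test 2^d mod 41 for each divisor d in increasing order:
2^1 ≡ 2
2^2 ≡ 4
2^4 ≡ 16
2^5 = 2^4·2^1 ≡ 32
2^8 ≡ 10
2^10 = 2^8·2^2 ≡ 40
2^20 = 2^16·2^4 ≡ 1  ← first divisor giving 1
The order is 20.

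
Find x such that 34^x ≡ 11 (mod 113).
90

Baby-step giant-step with step n = ⌈√113⌉ = 11.
Baby steps 34^j mod 113 (j:value) for j=0..10: 0:1, 1:34, 2:26, 3:93, 4:111, 5:45, 6:61, 7:40, 8:4, 9:23, 10:104.
Giant-step multiplier: 34^(-11) ≡ 34^(112-11) = 34^101 ≡ 24 (mod 113).
Giant steps γ_i = 11·24^i mod 113: γ_0=11, γ_1=38, γ_2=8, γ_3=79, γ_4=88, γ_5=78, γ_6=64, γ_7=67, γ_8=26 (in table at j=2).
x = i·n + j = 8·11 + 2 = 90.
Check: 34^90 ≡ 11 (mod 113).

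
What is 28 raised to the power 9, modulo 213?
67

Repeated squaring. Binary of 9 = 1001.
28^1 ≡ 28 (mod 213); 28^2 ≡ 145 (mod 213); 28^4 ≡ 151 (mod 213); 28^8 ≡ 10 (mod 213)
28^9 = 28^1 × 28^8 ≡ 67 (mod 213)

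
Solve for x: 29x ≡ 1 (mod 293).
192

gcd(29, 293) = 1, so the inverse exists.
Extended Euclidean algorithm on (293, 29):
293 = 10 × 29 + 3  ⟹  3 = (1)·293 + (-10)·29
29 = 9 × 3 + 2  ⟹  2 = (-9)·293 + (91)·29
3 = 1 × 2 + 1  ⟹  1 = (10)·293 + (-101)·29
So (-101)·29 ≡ 1 (mod 293), i.e. 29^(-1) ≡ -101 ≡ 192 (mod 293).
Check: 29 × 192 = 5568 ≡ 1 (mod 293)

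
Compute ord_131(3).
65

131 is prime, so ord(3) divides φ(131) = 130.
Divisors of 130: 1, 2, 5, 10, 13, 26, 65, 130.
Repeated squaring: 3^1 ≡ 3, 3^2 ≡ 9, 3^4 ≡ 81, 3^8 ≡ 11, 3^16 ≡ 121, 3^32 ≡ 100, 3^64 ≡ 44, 3^128 ≡ 102 (mod 131).
Test 3^d mod 131 for each divisor d in increasing order:
3^1 ≡ 3
3^2 ≡ 9
3^5 = 3^4·3^1 ≡ 112
3^10 = 3^8·3^2 ≡ 99
3^13 = 3^8·3^4·3^1 ≡ 53
3^26 = 3^16·3^8·3^2 ≡ 58
3^65 = 3^64·3^1 ≡ 1  ← first divisor giving 1
The order is 65.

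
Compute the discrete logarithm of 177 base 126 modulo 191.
50

Baby-step giant-step with step n = ⌈√191⌉ = 14.
Baby steps 126^j mod 191 (j:value) for j=0..13: 0:1, 1:126, 2:23, 3:33, 4:147, 5:186, 6:134, 7:76, 8:26, 9:29, 10:25, 11:94, 12:2, 13:61.
Giant-step multiplier: 126^(-14) ≡ 126^(190-14) = 126^176 ≡ 54 (mod 191).
Giant steps γ_i = 177·54^i mod 191: γ_0=177, γ_1=8, γ_2=50, γ_3=26 (in table at j=8).
x = i·n + j = 3·14 + 8 = 50.
Check: 126^50 ≡ 177 (mod 191).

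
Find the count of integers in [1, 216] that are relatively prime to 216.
72

216 = 2^3 × 3^3
φ(n) = n × ∏(1 - 1/p) for each prime p dividing n
φ(216) = 216 × (1 - 1/2) × (1 - 1/3) = 72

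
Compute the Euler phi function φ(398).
198

398 = 2 × 199
φ(n) = n × ∏(1 - 1/p) for each prime p dividing n
φ(398) = 398 × (1 - 1/2) × (1 - 1/199) = 198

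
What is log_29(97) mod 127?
41

Baby-step giant-step with step n = ⌈√127⌉ = 12.
Baby steps 29^j mod 127 (j:value) for j=0..11: 0:1, 1:29, 2:79, 3:5, 4:18, 5:14, 6:25, 7:90, 8:70, 9:125, 10:69, 11:96.
Giant-step multiplier: 29^(-12) ≡ 29^(126-12) = 29^114 ≡ 38 (mod 127).
Giant steps γ_i = 97·38^i mod 127: γ_0=97, γ_1=3, γ_2=114, γ_3=14 (in table at j=5).
x = i·n + j = 3·12 + 5 = 41.
Check: 29^41 ≡ 97 (mod 127).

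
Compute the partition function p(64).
1741630

p(n) counts ways to write n as a sum of positive integers (order ignored).
Euler's pentagonal recurrence: p(k) = p(k-1) + p(k-2) - p(k-5) - p(k-7) + p(k-12) + p(k-15) - ... (offsets j(3j∓1)/2, signs ++--, p(0)=1, p(<0)=0).
DP table for k = 0..63: p(0)=1, p(1)=1, p(2)=2, p(3)=3, p(4)=5, p(5)=7, p(6)=11, p(7)=15, p(8)=22, p(9)=30, p(10)=42, p(11)=56, p(12)=77, p(13)=101, p(14)=135, p(15)=176, p(16)=231, p(17)=297, p(18)=385, p(19)=490, p(20)=627, p(21)=792, p(22)=1002, p(23)=1255, p(24)=1575, p(25)=1958, p(26)=2436, p(27)=3010, p(28)=3718, p(29)=4565, p(30)=5604, p(31)=6842, p(32)=8349, p(33)=10143, p(34)=12310, p(35)=14883, p(36)=17977, p(37)=21637, p(38)=26015, p(39)=31185, p(40)=37338, p(41)=44583, p(42)=53174, p(43)=63261, p(44)=75175, p(45)=89134, p(46)=105558, p(47)=124754, p(48)=147273, p(49)=173525, p(50)=204226, p(51)=239943, p(52)=281589, p(53)=329931, p(54)=386155, p(55)=451276, p(56)=526823, p(57)=614154, p(58)=715220, p(59)=831820, p(60)=966467, p(61)=1121505, p(62)=1300156, p(63)=1505499.
Final step: p(64) = p(63) + p(62) - p(59) - p(57) + p(52) + p(49) - p(42) - p(38) + p(29) + p(24) - p(13) - p(7)
= 1505499 + 1300156 - 831820 - 614154 + 281589 + 173525 - 53174 - 26015 + 4565 + 1575 - 101 - 15
= 1741630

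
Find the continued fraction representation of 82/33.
[2; 2, 16]

Euclidean algorithm steps:
82 = 2 × 33 + 16
33 = 2 × 16 + 1
16 = 16 × 1 + 0
Continued fraction: [2; 2, 16]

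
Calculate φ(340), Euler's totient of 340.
128

340 = 2^2 × 5 × 17
φ(n) = n × ∏(1 - 1/p) for each prime p dividing n
φ(340) = 340 × (1 - 1/2) × (1 - 1/5) × (1 - 1/17) = 128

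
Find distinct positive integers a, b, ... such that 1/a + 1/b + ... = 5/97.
1/20 + 1/647 + 1/1255180

Greedy algorithm:
5/97: ceiling(97/5) = 20, use 1/20
3/1940: ceiling(1940/3) = 647, use 1/647
1/1255180: ceiling(1255180/1) = 1255180, use 1/1255180
Result: 5/97 = 1/20 + 1/647 + 1/1255180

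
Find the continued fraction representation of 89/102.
[0; 1, 6, 1, 5, 2]

Euclidean algorithm steps:
89 = 0 × 102 + 89
102 = 1 × 89 + 13
89 = 6 × 13 + 11
13 = 1 × 11 + 2
11 = 5 × 2 + 1
2 = 2 × 1 + 0
Continued fraction: [0; 1, 6, 1, 5, 2]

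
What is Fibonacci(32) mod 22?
1

Matrix identity: Q^n = [[F_(n+1), F_n], [F_n, F_(n-1)]] with Q = [[1,1],[1,0]].
n = 32 = 100000₂. Square-and-multiply, entries mod 22:
Q^1 = [[1,1],[1,0]]
Q^2 = (Q^1)² = [[2,1],[1,1]]
Q^4 = (Q^2)² = [[5,3],[3,2]]
Q^8 = (Q^4)² = [[12,21],[21,13]]
Q^16 = (Q^8)² = [[13,19],[19,16]]
Q^32 = (Q^16)² = [[2,1],[1,1]]
F_32 mod 22 = Q^32[0][1] = 1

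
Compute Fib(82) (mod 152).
55

Matrix identity: Q^n = [[F_(n+1), F_n], [F_n, F_(n-1)]] with Q = [[1,1],[1,0]].
n = 82 = 1010010₂. Square-and-multiply, entries mod 152:
Q^1 = [[1,1],[1,0]]
Q^2 = (Q^1)² = [[2,1],[1,1]]
Q^5 = (Q^2)²·Q = [[8,5],[5,3]]
Q^10 = (Q^5)² = [[89,55],[55,34]]
Q^20 = (Q^10)² = [[2,77],[77,77]]
Q^41 = (Q^20)²·Q = [[8,5],[5,3]]
Q^82 = (Q^41)² = [[89,55],[55,34]]
F_82 mod 152 = Q^82[0][1] = 55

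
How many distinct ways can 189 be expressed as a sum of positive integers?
1527273599625

p(n) counts ways to write n as a sum of positive integers (order ignored).
Euler's pentagonal recurrence: p(k) = p(k-1) + p(k-2) - p(k-5) - p(k-7) + p(k-12) + p(k-15) - ... (offsets j(3j∓1)/2, signs ++--, p(0)=1, p(<0)=0).
DP table for k = 0..188: p(0)=1, p(1)=1, p(2)=2, p(3)=3, p(4)=5, p(5)=7, p(6)=11, p(7)=15, p(8)=22, p(9)=30, p(10)=42, p(11)=56, p(12)=77, p(13)=101, p(14)=135, p(15)=176, p(16)=231, p(17)=297, p(18)=385, p(19)=490, p(20)=627, p(21)=792, p(22)=1002, p(23)=1255, p(24)=1575, p(25)=1958, p(26)=2436, p(27)=3010, p(28)=3718, p(29)=4565, p(30)=5604, p(31)=6842, p(32)=8349, p(33)=10143, p(34)=12310, p(35)=14883, p(36)=17977, p(37)=21637, p(38)=26015, p(39)=31185, p(40)=37338, p(41)=44583, p(42)=53174, p(43)=63261, p(44)=75175, p(45)=89134, p(46)=105558, p(47)=124754, p(48)=147273, p(49)=173525, p(50)=204226, p(51)=239943, p(52)=281589, p(53)=329931, p(54)=386155, p(55)=451276, p(56)=526823, p(57)=614154, p(58)=715220, p(59)=831820, p(60)=966467, p(61)=1121505, p(62)=1300156, p(63)=1505499, p(64)=1741630, p(65)=2012558, p(66)=2323520, p(67)=2679689, p(68)=3087735, p(69)=3554345, p(70)=4087968, p(71)=4697205, p(72)=5392783, p(73)=6185689, p(74)=7089500, p(75)=8118264, p(76)=9289091, p(77)=10619863, p(78)=12132164, p(79)=13848650, p(80)=15796476, p(81)=18004327, p(82)=20506255, p(83)=23338469, p(84)=26543660, p(85)=30167357, p(86)=34262962, p(87)=38887673, p(88)=44108109, p(89)=49995925, p(90)=56634173, p(91)=64112359, p(92)=72533807, p(93)=82010177, p(94)=92669720, p(95)=104651419, p(96)=118114304, p(97)=133230930, p(98)=150198136, p(99)=169229875, p(100)=190569292, p(101)=214481126, p(102)=241265379, p(103)=271248950, p(104)=304801365, p(105)=342325709, p(106)=384276336, p(107)=431149389, p(108)=483502844, p(109)=541946240, p(110)=607163746, p(111)=679903203, p(112)=761002156, p(113)=851376628, p(114)=952050665, p(115)=1064144451, p(116)=1188908248, p(117)=1327710076, p(118)=1482074143, p(119)=1653668665, p(120)=1844349560, p(121)=2056148051, p(122)=2291320912, p(123)=2552338241, p(124)=2841940500, p(125)=3163127352, p(126)=3519222692, p(127)=3913864295, p(128)=4351078600, p(129)=4835271870, p(130)=5371315400, p(131)=5964539504, p(132)=6620830889, p(133)=7346629512, p(134)=8149040695, p(135)=9035836076, p(136)=10015581680, p(137)=11097645016, p(138)=12292341831, p(139)=13610949895, p(140)=15065878135, p(141)=16670689208, p(142)=18440293320, p(143)=20390982757, p(144)=22540654445, p(145)=24908858009, p(146)=27517052599, p(147)=30388671978, p(148)=33549419497, p(149)=37027355200, p(150)=40853235313, p(151)=45060624582, p(152)=49686288421, p(153)=54770336324, p(154)=60356673280, p(155)=66493182097, p(156)=73232243759, p(157)=80630964769, p(158)=88751778802, p(159)=97662728555, p(160)=107438159466, p(161)=118159068427, p(162)=129913904637, p(163)=142798995930, p(164)=156919475295, p(165)=172389800255, p(166)=189334822579, p(167)=207890420102, p(168)=228204732751, p(169)=250438925115, p(170)=274768617130, p(171)=301384802048, p(172)=330495499613, p(173)=362326859895, p(174)=397125074750, p(175)=435157697830, p(176)=476715857290, p(177)=522115831195, p(178)=571701605655, p(179)=625846753120, p(180)=684957390936, p(181)=749474411781, p(182)=819876908323, p(183)=896684817527, p(184)=980462880430, p(185)=1071823774337, p(186)=1171432692373, p(187)=1280011042268, p(188)=1398341745571.
Final step: p(189) = p(188) + p(187) - p(184) - p(182) + p(177) + p(174) - p(167) - p(163) + p(154) + p(149) - p(138) - p(132) + p(119) + p(112) - p(97) - p(89) + p(72) + p(63) - p(44) - p(34) + p(13) + p(2)
= 1398341745571 + 1280011042268 - 980462880430 - 819876908323 + 522115831195 + 397125074750 - 207890420102 - 142798995930 + 60356673280 + 37027355200 - 12292341831 - 6620830889 + 1653668665 + 761002156 - 133230930 - 49995925 + 5392783 + 1505499 - 75175 - 12310 + 101 + 2
= 1527273599625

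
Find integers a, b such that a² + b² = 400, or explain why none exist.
0² + 20² (a=0, b=20)

Factorization: 400 = 2^4 × 5^2
By Fermat: n is sum of two squares iff every prime p ≡ 3 (mod 4) appears to even power.
All primes ≡ 3 (mod 4) appear to even power.
Search a = 0, 1, 2, … for 400 - a² a perfect square: first hit at a = 0: 400 - 0 = 400 = 20².
400 = 0² + 20² = 0 + 400 ✓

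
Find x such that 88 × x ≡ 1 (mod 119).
23

gcd(88, 119) = 1, so the inverse exists.
Extended Euclidean algorithm on (119, 88):
119 = 1 × 88 + 31  ⟹  31 = (1)·119 + (-1)·88
88 = 2 × 31 + 26  ⟹  26 = (-2)·119 + (3)·88
31 = 1 × 26 + 5  ⟹  5 = (3)·119 + (-4)·88
26 = 5 × 5 + 1  ⟹  1 = (-17)·119 + (23)·88
So (23)·88 ≡ 1 (mod 119), i.e. 88^(-1) ≡ 23 (mod 119).
Check: 88 × 23 = 2024 ≡ 1 (mod 119)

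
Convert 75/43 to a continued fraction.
[1; 1, 2, 1, 10]

Euclidean algorithm steps:
75 = 1 × 43 + 32
43 = 1 × 32 + 11
32 = 2 × 11 + 10
11 = 1 × 10 + 1
10 = 10 × 1 + 0
Continued fraction: [1; 1, 2, 1, 10]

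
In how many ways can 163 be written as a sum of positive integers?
142798995930

p(n) counts ways to write n as a sum of positive integers (order ignored).
Euler's pentagonal recurrence: p(k) = p(k-1) + p(k-2) - p(k-5) - p(k-7) + p(k-12) + p(k-15) - ... (offsets j(3j∓1)/2, signs ++--, p(0)=1, p(<0)=0).
DP table for k = 0..162: p(0)=1, p(1)=1, p(2)=2, p(3)=3, p(4)=5, p(5)=7, p(6)=11, p(7)=15, p(8)=22, p(9)=30, p(10)=42, p(11)=56, p(12)=77, p(13)=101, p(14)=135, p(15)=176, p(16)=231, p(17)=297, p(18)=385, p(19)=490, p(20)=627, p(21)=792, p(22)=1002, p(23)=1255, p(24)=1575, p(25)=1958, p(26)=2436, p(27)=3010, p(28)=3718, p(29)=4565, p(30)=5604, p(31)=6842, p(32)=8349, p(33)=10143, p(34)=12310, p(35)=14883, p(36)=17977, p(37)=21637, p(38)=26015, p(39)=31185, p(40)=37338, p(41)=44583, p(42)=53174, p(43)=63261, p(44)=75175, p(45)=89134, p(46)=105558, p(47)=124754, p(48)=147273, p(49)=173525, p(50)=204226, p(51)=239943, p(52)=281589, p(53)=329931, p(54)=386155, p(55)=451276, p(56)=526823, p(57)=614154, p(58)=715220, p(59)=831820, p(60)=966467, p(61)=1121505, p(62)=1300156, p(63)=1505499, p(64)=1741630, p(65)=2012558, p(66)=2323520, p(67)=2679689, p(68)=3087735, p(69)=3554345, p(70)=4087968, p(71)=4697205, p(72)=5392783, p(73)=6185689, p(74)=7089500, p(75)=8118264, p(76)=9289091, p(77)=10619863, p(78)=12132164, p(79)=13848650, p(80)=15796476, p(81)=18004327, p(82)=20506255, p(83)=23338469, p(84)=26543660, p(85)=30167357, p(86)=34262962, p(87)=38887673, p(88)=44108109, p(89)=49995925, p(90)=56634173, p(91)=64112359, p(92)=72533807, p(93)=82010177, p(94)=92669720, p(95)=104651419, p(96)=118114304, p(97)=133230930, p(98)=150198136, p(99)=169229875, p(100)=190569292, p(101)=214481126, p(102)=241265379, p(103)=271248950, p(104)=304801365, p(105)=342325709, p(106)=384276336, p(107)=431149389, p(108)=483502844, p(109)=541946240, p(110)=607163746, p(111)=679903203, p(112)=761002156, p(113)=851376628, p(114)=952050665, p(115)=1064144451, p(116)=1188908248, p(117)=1327710076, p(118)=1482074143, p(119)=1653668665, p(120)=1844349560, p(121)=2056148051, p(122)=2291320912, p(123)=2552338241, p(124)=2841940500, p(125)=3163127352, p(126)=3519222692, p(127)=3913864295, p(128)=4351078600, p(129)=4835271870, p(130)=5371315400, p(131)=5964539504, p(132)=6620830889, p(133)=7346629512, p(134)=8149040695, p(135)=9035836076, p(136)=10015581680, p(137)=11097645016, p(138)=12292341831, p(139)=13610949895, p(140)=15065878135, p(141)=16670689208, p(142)=18440293320, p(143)=20390982757, p(144)=22540654445, p(145)=24908858009, p(146)=27517052599, p(147)=30388671978, p(148)=33549419497, p(149)=37027355200, p(150)=40853235313, p(151)=45060624582, p(152)=49686288421, p(153)=54770336324, p(154)=60356673280, p(155)=66493182097, p(156)=73232243759, p(157)=80630964769, p(158)=88751778802, p(159)=97662728555, p(160)=107438159466, p(161)=118159068427, p(162)=129913904637.
Final step: p(163) = p(162) + p(161) - p(158) - p(156) + p(151) + p(148) - p(141) - p(137) + p(128) + p(123) - p(112) - p(106) + p(93) + p(86) - p(71) - p(63) + p(46) + p(37) - p(18) - p(8)
= 129913904637 + 118159068427 - 88751778802 - 73232243759 + 45060624582 + 33549419497 - 16670689208 - 11097645016 + 4351078600 + 2552338241 - 761002156 - 384276336 + 82010177 + 34262962 - 4697205 - 1505499 + 105558 + 21637 - 385 - 22
= 142798995930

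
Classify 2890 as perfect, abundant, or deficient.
deficient

Proper divisors of 2890: sum = 1 + 2 + 5 + 10 + 17 + 34 + 85 + 170 + 289 + 578 + 1445 = 2636
Since 2636 < 2890, 2890 is deficient.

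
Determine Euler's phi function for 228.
72

228 = 2^2 × 3 × 19
φ(n) = n × ∏(1 - 1/p) for each prime p dividing n
φ(228) = 228 × (1 - 1/2) × (1 - 1/3) × (1 - 1/19) = 72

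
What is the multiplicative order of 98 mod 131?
130

131 is prime, so ord(98) divides φ(131) = 130.
Divisors of 130: 1, 2, 5, 10, 13, 26, 65, 130.
Repeated squaring: 98^1 ≡ 98, 98^2 ≡ 41, 98^4 ≡ 109, 98^8 ≡ 91, 98^16 ≡ 28, 98^32 ≡ 129, 98^64 ≡ 4, 98^128 ≡ 16 (mod 131).
Test 98^d mod 131 for each divisor d in increasing order:
98^1 ≡ 98
98^2 ≡ 41
98^5 = 98^4·98^1 ≡ 71
98^10 = 98^8·98^2 ≡ 63
98^13 = 98^8·98^4·98^1 ≡ 42
98^26 = 98^16·98^8·98^2 ≡ 61
98^65 = 98^64·98^1 ≡ 130
98^130 = 98^128·98^2 ≡ 1  ← first divisor giving 1
The order is 130.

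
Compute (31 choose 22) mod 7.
5

Using Lucas' theorem:
Write n=31 and k=22 in base 7:
n in base 7: [4, 3]
k in base 7: [3, 1]
C(31,22) mod 7 = ∏ C(n_i, k_i) mod 7
Digit binomials (mod 7): C(4,3) = 4; C(3,1) = 3
Product: 4 × 3 = 12 ≡ 5 (mod 7)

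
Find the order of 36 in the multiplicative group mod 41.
20

41 is prime, so ord(36) divides φ(41) = 40.
Divisors of 40: 1, 2, 4, 5, 8, 10, 20, 40.
Repeated squaring: 36^1 ≡ 36, 36^2 ≡ 25, 36^4 ≡ 10, 36^8 ≡ 18, 36^16 ≡ 37, 36^32 ≡ 16 (mod 41).
Test 36^d mod 41 for each divisor d in increasing order:
36^1 ≡ 36
36^2 ≡ 25
36^4 ≡ 10
36^5 = 36^4·36^1 ≡ 32
36^8 ≡ 18
36^10 = 36^8·36^2 ≡ 40
36^20 = 36^16·36^4 ≡ 1  ← first divisor giving 1
The order is 20.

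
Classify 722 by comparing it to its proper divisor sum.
deficient

Proper divisors of 722: sum = 1 + 2 + 19 + 38 + 361 = 421
Since 421 < 722, 722 is deficient.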